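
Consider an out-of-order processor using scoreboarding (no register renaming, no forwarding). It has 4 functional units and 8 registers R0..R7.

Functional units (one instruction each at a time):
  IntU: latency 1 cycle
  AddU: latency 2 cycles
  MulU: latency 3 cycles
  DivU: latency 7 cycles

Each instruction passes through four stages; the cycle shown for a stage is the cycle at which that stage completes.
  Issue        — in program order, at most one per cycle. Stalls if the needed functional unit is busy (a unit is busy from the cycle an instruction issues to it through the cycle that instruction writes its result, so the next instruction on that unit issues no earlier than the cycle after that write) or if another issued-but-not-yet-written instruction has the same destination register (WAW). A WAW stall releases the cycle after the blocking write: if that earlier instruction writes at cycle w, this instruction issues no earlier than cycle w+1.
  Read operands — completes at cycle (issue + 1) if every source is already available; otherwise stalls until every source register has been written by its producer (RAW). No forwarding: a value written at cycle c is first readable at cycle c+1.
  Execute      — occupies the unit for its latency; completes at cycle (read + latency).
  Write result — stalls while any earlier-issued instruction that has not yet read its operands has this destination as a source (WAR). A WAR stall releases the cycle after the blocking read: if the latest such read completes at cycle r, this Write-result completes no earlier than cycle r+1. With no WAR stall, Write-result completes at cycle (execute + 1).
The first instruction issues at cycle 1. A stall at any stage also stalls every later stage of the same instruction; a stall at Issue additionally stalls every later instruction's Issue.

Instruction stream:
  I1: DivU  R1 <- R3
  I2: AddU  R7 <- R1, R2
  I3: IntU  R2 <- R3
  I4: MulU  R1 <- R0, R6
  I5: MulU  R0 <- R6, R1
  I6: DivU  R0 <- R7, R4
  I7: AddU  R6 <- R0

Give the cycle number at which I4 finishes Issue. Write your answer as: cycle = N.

I1: IS=1 RO=2 EX=9 WR=10
I2: IS=2 RO=11 EX=13 WR=14  [RAW R1: wait I1 write@10]
I3: IS=3 RO=4 EX=5 WR=12  [WAR R2: wait I2 read@11]
I4: IS=11 RO=12 EX=15 WR=16  [WAW R1: wait I1 write@10]
I5: IS=17 RO=18 EX=21 WR=22  [struct: MulU busy until I4 writes@16]
I6: IS=23 RO=24 EX=31 WR=32  [WAW R0: wait I5 write@22]
I7: IS=24 RO=33 EX=35 WR=36  [RAW R0: wait I6 write@32]

cycle = 11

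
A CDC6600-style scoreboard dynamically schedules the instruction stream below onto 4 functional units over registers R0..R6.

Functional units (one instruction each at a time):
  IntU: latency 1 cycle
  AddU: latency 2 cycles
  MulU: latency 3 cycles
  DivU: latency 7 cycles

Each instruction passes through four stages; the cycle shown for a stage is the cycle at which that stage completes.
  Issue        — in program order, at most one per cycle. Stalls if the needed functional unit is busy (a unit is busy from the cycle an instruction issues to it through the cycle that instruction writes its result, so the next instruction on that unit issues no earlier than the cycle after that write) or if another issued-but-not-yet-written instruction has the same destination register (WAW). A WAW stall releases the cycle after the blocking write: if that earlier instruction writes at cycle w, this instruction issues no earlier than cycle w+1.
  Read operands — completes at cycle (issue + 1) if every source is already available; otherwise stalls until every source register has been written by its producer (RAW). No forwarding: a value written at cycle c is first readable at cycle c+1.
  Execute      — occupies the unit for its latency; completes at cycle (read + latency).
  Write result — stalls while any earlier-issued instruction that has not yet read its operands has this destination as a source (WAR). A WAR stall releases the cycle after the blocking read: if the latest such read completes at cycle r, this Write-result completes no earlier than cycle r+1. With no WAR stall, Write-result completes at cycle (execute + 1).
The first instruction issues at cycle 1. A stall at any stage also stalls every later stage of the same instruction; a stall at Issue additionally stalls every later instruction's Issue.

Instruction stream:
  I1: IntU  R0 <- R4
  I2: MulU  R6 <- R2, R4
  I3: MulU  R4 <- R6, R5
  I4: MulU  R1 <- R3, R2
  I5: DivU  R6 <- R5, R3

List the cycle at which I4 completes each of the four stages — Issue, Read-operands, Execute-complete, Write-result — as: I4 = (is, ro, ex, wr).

[I1] 1/2/3/4
[I2] 2/3/6/7
[I3] 8/9/12/13  (struct: MulU busy until I2 writes@7)
[I4] 14/15/18/19  (struct: MulU busy until I3 writes@13)
[I5] 15/16/23/24

I4 = (14, 15, 18, 19)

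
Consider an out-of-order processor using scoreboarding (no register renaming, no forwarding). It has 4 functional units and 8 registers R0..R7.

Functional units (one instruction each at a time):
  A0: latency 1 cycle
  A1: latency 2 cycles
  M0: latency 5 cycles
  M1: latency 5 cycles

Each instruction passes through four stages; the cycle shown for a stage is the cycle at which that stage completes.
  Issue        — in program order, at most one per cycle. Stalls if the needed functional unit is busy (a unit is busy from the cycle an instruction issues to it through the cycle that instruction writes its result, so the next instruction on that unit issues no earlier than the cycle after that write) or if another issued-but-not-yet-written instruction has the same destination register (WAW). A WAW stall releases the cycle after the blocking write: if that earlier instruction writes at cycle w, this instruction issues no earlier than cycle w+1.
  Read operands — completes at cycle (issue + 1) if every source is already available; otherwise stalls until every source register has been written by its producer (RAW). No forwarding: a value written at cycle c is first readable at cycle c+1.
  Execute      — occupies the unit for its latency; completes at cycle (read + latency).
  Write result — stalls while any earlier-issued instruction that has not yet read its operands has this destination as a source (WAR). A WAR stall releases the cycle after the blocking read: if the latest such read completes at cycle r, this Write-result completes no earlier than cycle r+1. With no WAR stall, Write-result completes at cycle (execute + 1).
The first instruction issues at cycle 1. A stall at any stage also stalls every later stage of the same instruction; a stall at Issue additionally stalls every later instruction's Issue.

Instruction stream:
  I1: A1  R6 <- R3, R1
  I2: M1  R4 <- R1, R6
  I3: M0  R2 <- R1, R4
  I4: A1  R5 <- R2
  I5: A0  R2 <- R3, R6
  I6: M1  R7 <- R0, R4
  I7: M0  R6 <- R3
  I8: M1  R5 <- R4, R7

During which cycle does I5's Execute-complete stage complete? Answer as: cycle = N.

cycle = 22

  I1 | 1 | 2 | 4 | 5
  I2 | 2 | 6 | 11 | 12   RAW R6: wait I1 write@5
  I3 | 3 | 13 | 18 | 19   RAW R4: wait I2 write@12
  I4 | 6 | 20 | 22 | 23   struct: A1 busy until I1 writes@5 · RAW R2: wait I3 write@19
  I5 | 20 | 21 | 22 | 23   WAW R2: wait I3 write@19
  I6 | 21 | 22 | 27 | 28
  I7 | 22 | 23 | 28 | 29
  I8 | 29 | 30 | 35 | 36   struct: M1 busy until I6 writes@28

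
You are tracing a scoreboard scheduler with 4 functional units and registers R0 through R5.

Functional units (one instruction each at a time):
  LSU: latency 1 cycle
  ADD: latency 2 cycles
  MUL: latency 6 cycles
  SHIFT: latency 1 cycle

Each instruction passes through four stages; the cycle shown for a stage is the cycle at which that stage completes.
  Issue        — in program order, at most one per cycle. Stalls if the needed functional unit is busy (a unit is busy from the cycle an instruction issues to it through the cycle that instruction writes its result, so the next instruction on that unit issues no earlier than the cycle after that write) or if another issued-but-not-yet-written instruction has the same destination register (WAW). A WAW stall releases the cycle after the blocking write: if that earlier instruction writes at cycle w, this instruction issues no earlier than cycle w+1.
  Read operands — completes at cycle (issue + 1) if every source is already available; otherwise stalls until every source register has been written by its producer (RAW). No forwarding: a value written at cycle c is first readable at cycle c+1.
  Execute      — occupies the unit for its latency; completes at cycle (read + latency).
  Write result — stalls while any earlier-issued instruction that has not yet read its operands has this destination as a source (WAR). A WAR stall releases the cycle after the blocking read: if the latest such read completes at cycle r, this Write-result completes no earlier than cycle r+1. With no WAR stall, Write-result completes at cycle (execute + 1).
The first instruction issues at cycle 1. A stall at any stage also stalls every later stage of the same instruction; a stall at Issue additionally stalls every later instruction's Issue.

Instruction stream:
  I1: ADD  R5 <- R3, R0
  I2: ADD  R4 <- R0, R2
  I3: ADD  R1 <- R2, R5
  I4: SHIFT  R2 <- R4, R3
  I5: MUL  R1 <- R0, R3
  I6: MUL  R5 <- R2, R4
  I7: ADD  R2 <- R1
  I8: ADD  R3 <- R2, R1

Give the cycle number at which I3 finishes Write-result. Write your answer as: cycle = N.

[1] issue I1 (ADD)
[2] I1 read-ops
[4] I1 finished on ADD
[5] I1→R5
[6] issue I2 (ADD)
[7] I2 read-ops
[9] I2 finished on ADD
[10] I2→R4
[11] issue I3 (ADD)
[12] I3 read-ops | issue I4 (SHIFT)
[13] I4 read-ops
[14] I3 finished on ADD | I4 finished on SHIFT
[15] I3→R1 | I4→R2
[16] issue I5 (MUL)
[17] I5 read-ops
[23] I5 finished on MUL
[24] I5→R1
[25] issue I6 (MUL)
[26] I6 read-ops | issue I7 (ADD)
[27] I7 read-ops
[29] I7 finished on ADD
[30] I7→R2
[31] issue I8 (ADD)
[32] I6 finished on MUL | I8 read-ops
[33] I6→R5
[34] I8 finished on ADD
[35] I8→R3

cycle = 15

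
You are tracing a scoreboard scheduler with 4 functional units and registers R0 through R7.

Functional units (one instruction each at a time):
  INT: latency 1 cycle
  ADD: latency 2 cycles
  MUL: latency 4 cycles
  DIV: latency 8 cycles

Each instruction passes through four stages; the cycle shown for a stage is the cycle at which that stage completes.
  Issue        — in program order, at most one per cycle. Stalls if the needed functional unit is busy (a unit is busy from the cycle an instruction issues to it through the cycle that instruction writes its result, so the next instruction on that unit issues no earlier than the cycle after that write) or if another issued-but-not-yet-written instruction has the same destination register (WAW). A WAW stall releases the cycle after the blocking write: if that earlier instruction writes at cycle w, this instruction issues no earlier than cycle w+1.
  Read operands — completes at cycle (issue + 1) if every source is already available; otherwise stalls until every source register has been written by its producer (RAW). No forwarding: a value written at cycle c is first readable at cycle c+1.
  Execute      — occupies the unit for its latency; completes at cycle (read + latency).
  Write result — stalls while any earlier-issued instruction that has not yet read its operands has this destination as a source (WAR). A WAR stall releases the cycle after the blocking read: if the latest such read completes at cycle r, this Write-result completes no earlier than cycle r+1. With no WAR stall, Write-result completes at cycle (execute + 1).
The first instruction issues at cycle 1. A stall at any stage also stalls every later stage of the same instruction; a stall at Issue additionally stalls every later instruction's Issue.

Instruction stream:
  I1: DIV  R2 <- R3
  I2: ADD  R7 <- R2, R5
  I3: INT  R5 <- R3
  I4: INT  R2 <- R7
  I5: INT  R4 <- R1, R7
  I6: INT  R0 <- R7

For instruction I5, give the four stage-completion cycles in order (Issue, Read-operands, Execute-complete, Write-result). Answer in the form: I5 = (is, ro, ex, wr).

I5 = (19, 20, 21, 22)

I1 -> (1, 2, 10, 11)
I2 -> (2, 12, 14, 15)  // RAW R2: wait I1 write@11
I3 -> (3, 4, 5, 13)  // WAR R5: wait I2 read@12
I4 -> (14, 16, 17, 18)  // struct: INT busy until I3 writes@13, RAW R7: wait I2 write@15
I5 -> (19, 20, 21, 22)  // struct: INT busy until I4 writes@18
I6 -> (23, 24, 25, 26)  // struct: INT busy until I5 writes@22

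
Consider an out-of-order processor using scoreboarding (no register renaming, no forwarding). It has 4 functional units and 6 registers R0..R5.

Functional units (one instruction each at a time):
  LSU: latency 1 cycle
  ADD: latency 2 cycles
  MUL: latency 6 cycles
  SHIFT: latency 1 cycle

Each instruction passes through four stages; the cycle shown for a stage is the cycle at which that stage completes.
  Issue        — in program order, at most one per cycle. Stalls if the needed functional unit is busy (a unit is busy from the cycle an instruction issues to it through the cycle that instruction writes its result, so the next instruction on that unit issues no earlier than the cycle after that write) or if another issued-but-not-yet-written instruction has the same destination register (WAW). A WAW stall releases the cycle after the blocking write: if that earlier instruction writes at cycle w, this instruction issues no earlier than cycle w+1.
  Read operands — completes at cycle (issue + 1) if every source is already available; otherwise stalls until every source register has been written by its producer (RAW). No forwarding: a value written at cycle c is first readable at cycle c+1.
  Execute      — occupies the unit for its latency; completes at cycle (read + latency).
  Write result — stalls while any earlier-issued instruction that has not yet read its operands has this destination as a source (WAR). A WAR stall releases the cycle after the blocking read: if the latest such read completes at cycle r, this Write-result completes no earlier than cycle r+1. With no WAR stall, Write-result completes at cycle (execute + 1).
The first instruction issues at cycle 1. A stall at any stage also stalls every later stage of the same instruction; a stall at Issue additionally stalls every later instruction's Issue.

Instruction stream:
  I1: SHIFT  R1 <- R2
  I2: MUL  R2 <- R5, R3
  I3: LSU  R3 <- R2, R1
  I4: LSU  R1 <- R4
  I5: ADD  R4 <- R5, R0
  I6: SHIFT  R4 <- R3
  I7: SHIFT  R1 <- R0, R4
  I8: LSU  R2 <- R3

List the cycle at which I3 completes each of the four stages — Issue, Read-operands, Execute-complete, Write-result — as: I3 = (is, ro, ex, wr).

c1: I1 issues→SHIFT
c2: I1 reads | I2 issues→MUL
c3: I1 exec-done | I2 reads | I3 issues→LSU
c4: I1 writes R1
c9: I2 exec-done
c10: I2 writes R2
c11: I3 reads
c12: I3 exec-done
c13: I3 writes R3
c14: I4 issues→LSU
c15: I4 reads | I5 issues→ADD
c16: I4 exec-done | I5 reads
c17: I4 writes R1
c18: I5 exec-done
c19: I5 writes R4
c20: I6 issues→SHIFT
c21: I6 reads
c22: I6 exec-done
c23: I6 writes R4
c24: I7 issues→SHIFT
c25: I7 reads | I8 issues→LSU
c26: I7 exec-done | I8 reads
c27: I7 writes R1 | I8 exec-done
c28: I8 writes R2

I3 = (3, 11, 12, 13)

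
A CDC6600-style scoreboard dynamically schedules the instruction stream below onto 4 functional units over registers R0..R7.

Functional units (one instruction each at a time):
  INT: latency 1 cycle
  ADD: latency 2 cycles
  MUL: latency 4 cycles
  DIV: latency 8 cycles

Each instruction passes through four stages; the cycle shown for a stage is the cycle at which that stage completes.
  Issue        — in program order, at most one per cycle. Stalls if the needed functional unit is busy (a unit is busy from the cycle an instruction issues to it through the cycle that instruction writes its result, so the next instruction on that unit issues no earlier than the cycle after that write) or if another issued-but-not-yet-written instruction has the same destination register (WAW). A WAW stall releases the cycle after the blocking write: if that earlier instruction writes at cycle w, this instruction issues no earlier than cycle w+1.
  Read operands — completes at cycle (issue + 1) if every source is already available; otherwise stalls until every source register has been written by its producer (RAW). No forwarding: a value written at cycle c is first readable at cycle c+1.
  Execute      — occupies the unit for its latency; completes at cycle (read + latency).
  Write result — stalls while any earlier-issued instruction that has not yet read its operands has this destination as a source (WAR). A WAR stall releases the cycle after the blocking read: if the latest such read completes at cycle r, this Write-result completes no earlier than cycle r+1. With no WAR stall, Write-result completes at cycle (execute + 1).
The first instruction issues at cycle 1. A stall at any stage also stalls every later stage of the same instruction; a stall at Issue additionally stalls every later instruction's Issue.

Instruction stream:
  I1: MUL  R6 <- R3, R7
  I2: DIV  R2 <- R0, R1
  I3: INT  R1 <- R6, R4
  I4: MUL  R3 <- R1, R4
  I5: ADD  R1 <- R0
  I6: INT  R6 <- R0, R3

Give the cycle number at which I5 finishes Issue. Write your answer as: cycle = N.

cycle = 11

t=1  I1→MUL
t=2  I1 RO; I2→DIV
t=3  I2 RO; I3→INT
t=6  I1 EX
t=7  I1 WR R6
t=8  I3 RO; I4→MUL
t=9  I3 EX
t=10  I3 WR R1
t=11  I2 EX; I4 RO; I5→ADD
t=12  I2 WR R2; I5 RO; I6→INT
t=14  I5 EX
t=15  I4 EX; I5 WR R1
t=16  I4 WR R3
t=17  I6 RO
t=18  I6 EX
t=19  I6 WR R6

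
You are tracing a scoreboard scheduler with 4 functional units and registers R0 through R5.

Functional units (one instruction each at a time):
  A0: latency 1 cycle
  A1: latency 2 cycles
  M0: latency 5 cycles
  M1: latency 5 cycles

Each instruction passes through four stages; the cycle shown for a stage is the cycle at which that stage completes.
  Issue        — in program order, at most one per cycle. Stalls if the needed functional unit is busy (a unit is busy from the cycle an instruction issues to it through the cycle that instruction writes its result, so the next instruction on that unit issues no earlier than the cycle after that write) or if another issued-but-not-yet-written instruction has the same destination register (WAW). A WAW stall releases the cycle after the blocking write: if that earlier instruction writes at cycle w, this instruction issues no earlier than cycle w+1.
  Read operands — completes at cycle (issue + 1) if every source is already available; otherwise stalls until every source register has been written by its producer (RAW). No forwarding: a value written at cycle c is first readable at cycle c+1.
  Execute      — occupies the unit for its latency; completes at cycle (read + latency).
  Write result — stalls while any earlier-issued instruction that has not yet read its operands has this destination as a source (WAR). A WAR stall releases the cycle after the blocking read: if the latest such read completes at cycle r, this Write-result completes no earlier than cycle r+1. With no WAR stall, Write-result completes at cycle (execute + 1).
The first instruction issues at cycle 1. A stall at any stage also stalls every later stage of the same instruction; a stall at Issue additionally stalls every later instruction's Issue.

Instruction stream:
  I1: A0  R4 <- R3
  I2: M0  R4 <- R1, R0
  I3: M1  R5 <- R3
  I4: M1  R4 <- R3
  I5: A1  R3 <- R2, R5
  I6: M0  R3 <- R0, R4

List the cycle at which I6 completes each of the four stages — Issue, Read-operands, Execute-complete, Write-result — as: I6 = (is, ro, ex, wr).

[1] issue I1 (A0)
[2] I1 read-ops
[3] I1 finished on A0
[4] I1→R4
[5] issue I2 (M0)
[6] I2 read-ops | issue I3 (M1)
[7] I3 read-ops
[11] I2 finished on M0
[12] I2→R4 | I3 finished on M1
[13] I3→R5
[14] issue I4 (M1)
[15] I4 read-ops | issue I5 (A1)
[16] I5 read-ops
[18] I5 finished on A1
[19] I5→R3
[20] I4 finished on M1 | issue I6 (M0)
[21] I4→R4
[22] I6 read-ops
[27] I6 finished on M0
[28] I6→R3

I6 = (20, 22, 27, 28)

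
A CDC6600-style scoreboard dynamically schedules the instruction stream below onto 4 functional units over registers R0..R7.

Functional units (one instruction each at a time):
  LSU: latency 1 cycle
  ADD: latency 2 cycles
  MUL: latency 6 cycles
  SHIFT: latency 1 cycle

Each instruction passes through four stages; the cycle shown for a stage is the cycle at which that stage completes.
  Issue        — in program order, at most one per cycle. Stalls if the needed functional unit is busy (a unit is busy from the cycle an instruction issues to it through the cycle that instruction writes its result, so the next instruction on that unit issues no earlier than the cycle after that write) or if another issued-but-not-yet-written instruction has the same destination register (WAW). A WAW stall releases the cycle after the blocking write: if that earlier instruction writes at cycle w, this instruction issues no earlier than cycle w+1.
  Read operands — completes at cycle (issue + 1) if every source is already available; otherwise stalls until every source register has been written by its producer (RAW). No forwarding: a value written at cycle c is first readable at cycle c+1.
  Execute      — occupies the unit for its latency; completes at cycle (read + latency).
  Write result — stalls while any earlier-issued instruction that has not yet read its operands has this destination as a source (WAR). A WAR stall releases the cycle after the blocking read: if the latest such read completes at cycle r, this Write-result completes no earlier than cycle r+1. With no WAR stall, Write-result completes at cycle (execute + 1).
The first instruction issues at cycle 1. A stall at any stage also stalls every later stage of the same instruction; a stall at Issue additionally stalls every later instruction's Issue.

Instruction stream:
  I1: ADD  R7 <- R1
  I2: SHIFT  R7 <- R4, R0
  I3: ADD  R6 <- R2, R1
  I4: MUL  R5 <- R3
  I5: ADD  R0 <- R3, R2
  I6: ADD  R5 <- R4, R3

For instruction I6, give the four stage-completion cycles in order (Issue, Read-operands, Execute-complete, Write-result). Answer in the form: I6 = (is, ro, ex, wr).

I6 = (17, 18, 20, 21)

I1 -> (1, 2, 4, 5)
I2 -> (6, 7, 8, 9)  // WAW R7: wait I1 write@5
I3 -> (7, 8, 10, 11)
I4 -> (8, 9, 15, 16)
I5 -> (12, 13, 15, 16)  // struct: ADD busy until I3 writes@11
I6 -> (17, 18, 20, 21)  // struct: ADD busy until I5 writes@16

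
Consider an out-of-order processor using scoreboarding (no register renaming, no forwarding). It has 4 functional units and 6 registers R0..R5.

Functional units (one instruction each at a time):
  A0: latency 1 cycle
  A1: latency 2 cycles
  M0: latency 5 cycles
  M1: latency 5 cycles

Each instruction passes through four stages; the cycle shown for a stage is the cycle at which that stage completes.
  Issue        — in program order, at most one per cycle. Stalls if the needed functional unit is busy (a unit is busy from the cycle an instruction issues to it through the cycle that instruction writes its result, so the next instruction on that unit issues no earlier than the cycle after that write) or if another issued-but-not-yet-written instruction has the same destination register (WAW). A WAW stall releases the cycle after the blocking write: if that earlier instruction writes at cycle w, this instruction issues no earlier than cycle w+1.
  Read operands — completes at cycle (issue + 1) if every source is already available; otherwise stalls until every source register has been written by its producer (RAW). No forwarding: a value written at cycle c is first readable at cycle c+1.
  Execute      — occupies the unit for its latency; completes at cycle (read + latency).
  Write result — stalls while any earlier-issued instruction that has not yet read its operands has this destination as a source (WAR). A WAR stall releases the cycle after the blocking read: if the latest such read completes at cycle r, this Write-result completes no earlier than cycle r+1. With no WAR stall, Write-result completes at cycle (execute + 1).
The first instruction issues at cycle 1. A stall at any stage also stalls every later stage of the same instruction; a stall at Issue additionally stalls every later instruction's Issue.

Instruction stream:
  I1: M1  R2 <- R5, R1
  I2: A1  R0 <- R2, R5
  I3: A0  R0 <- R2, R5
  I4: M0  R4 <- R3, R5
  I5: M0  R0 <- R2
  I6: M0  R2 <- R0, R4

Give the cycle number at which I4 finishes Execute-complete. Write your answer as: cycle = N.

c1: I1 issues→M1
c2: I1 reads | I2 issues→A1
c7: I1 exec-done
c8: I1 writes R2
c9: I2 reads
c11: I2 exec-done
c12: I2 writes R0
c13: I3 issues→A0
c14: I3 reads | I4 issues→M0
c15: I3 exec-done | I4 reads
c16: I3 writes R0
c20: I4 exec-done
c21: I4 writes R4
c22: I5 issues→M0
c23: I5 reads
c28: I5 exec-done
c29: I5 writes R0
c30: I6 issues→M0
c31: I6 reads
c36: I6 exec-done
c37: I6 writes R2

cycle = 20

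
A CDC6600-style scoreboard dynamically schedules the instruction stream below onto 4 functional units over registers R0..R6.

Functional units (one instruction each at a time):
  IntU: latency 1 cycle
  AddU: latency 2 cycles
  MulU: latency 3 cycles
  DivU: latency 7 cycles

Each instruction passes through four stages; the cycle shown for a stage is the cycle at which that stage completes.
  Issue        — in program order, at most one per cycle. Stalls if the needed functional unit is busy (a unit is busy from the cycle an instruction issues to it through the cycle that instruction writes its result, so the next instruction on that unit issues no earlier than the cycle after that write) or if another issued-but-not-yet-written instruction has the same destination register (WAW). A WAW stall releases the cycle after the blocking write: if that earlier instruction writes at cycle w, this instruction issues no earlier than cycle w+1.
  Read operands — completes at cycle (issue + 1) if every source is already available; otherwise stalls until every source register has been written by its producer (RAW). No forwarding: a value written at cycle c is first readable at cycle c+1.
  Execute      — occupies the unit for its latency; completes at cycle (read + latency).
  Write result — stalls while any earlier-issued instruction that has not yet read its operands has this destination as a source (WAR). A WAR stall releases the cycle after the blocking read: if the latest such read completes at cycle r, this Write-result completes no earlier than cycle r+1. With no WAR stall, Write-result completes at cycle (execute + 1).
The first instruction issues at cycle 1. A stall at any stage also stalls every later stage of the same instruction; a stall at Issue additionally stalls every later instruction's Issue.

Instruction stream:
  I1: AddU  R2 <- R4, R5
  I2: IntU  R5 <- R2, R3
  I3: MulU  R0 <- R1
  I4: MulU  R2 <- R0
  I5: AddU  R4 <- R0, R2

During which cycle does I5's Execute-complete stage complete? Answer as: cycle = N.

cycle 1: issue I1 (AddU)
cycle 2: I1 read-ops, issue I2 (IntU)
cycle 3: issue I3 (MulU)
cycle 4: I1 finished on AddU, I3 read-ops
cycle 5: I1→R2
cycle 6: I2 read-ops
cycle 7: I2 finished on IntU, I3 finished on MulU
cycle 8: I2→R5, I3→R0
cycle 9: issue I4 (MulU)
cycle 10: I4 read-ops, issue I5 (AddU)
cycle 13: I4 finished on MulU
cycle 14: I4→R2
cycle 15: I5 read-ops
cycle 17: I5 finished on AddU
cycle 18: I5→R4

cycle = 17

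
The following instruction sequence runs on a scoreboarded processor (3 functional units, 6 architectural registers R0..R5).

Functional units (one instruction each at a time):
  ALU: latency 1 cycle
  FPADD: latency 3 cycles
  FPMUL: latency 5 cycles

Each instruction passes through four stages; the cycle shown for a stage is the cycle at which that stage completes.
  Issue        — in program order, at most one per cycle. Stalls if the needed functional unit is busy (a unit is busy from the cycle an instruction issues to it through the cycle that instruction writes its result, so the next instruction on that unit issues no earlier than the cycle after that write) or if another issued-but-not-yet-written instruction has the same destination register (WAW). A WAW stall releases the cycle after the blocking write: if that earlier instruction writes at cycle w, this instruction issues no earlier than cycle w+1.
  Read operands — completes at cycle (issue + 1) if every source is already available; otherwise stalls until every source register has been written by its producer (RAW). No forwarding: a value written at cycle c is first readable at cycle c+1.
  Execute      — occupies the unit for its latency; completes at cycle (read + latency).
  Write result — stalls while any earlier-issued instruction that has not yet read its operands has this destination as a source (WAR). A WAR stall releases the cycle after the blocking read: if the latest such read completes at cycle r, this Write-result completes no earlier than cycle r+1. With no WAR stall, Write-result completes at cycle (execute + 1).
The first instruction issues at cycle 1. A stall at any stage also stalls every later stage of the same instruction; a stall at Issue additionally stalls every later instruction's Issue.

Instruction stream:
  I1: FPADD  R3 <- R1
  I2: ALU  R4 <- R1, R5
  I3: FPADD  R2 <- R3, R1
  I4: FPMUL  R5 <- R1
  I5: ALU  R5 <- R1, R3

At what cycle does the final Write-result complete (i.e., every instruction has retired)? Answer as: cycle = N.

cycle = 19

I1 -> (1, 2, 5, 6)
I2 -> (2, 3, 4, 5)
I3 -> (7, 8, 11, 12)  // struct: FPADD busy until I1 writes@6
I4 -> (8, 9, 14, 15)
I5 -> (16, 17, 18, 19)  // WAW R5: wait I4 write@15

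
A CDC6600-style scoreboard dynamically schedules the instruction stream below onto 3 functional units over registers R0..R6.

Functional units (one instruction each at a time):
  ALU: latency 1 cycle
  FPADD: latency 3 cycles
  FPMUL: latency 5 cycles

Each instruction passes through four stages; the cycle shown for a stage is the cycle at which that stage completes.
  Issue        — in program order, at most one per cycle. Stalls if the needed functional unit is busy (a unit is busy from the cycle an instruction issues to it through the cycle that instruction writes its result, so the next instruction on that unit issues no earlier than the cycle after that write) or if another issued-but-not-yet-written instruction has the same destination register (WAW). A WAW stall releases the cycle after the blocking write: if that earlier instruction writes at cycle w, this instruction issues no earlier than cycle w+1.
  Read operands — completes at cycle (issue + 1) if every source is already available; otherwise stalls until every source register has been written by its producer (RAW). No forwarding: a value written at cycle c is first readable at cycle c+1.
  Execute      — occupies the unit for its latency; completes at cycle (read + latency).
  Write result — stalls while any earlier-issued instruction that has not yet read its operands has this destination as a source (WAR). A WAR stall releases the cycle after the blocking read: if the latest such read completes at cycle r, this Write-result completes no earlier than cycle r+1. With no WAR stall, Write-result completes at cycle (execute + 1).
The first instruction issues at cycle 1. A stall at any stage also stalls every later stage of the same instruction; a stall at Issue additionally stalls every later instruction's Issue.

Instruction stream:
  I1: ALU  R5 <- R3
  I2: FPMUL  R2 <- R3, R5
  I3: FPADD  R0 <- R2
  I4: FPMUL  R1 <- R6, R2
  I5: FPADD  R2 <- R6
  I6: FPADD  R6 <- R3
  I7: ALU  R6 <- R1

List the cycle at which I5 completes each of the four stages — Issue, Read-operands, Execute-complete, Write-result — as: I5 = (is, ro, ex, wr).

I5 = (17, 18, 21, 22)

  I1 | 1 | 2 | 3 | 4
  I2 | 2 | 5 | 10 | 11   RAW R5: wait I1 write@4
  I3 | 3 | 12 | 15 | 16   RAW R2: wait I2 write@11
  I4 | 12 | 13 | 18 | 19   struct: FPMUL busy until I2 writes@11
  I5 | 17 | 18 | 21 | 22   struct: FPADD busy until I3 writes@16
  I6 | 23 | 24 | 27 | 28   struct: FPADD busy until I5 writes@22
  I7 | 29 | 30 | 31 | 32   WAW R6: wait I6 write@28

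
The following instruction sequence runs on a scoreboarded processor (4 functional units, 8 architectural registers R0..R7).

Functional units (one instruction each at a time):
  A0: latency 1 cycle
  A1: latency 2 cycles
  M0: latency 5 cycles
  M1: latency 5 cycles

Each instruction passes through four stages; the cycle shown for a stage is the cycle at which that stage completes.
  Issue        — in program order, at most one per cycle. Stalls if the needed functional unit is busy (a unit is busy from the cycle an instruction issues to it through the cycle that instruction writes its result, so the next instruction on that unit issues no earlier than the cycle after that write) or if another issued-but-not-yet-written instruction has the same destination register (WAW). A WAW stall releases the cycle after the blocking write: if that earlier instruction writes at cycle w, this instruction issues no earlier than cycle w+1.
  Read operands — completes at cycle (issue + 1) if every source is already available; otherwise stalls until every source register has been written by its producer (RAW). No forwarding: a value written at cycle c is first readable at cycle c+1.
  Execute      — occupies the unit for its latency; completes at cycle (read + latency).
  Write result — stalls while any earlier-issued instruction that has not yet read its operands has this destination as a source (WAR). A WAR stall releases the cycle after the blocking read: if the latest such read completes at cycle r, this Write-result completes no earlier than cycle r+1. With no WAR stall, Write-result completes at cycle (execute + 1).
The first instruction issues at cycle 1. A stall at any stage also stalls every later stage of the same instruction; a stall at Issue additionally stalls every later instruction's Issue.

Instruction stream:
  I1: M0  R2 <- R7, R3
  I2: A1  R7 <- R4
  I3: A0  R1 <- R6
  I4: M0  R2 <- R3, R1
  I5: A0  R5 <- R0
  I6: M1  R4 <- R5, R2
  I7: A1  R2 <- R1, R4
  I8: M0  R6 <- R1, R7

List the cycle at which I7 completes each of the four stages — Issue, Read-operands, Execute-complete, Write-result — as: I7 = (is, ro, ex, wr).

c1: I1 issues→M0
c2: I1 reads | I2 issues→A1
c3: I2 reads | I3 issues→A0
c4: I3 reads
c5: I2 exec-done | I3 exec-done
c6: I2 writes R7 | I3 writes R1
c7: I1 exec-done
c8: I1 writes R2
c9: I4 issues→M0
c10: I4 reads | I5 issues→A0
c11: I5 reads | I6 issues→M1
c12: I5 exec-done
c13: I5 writes R5
c15: I4 exec-done
c16: I4 writes R2
c17: I6 reads | I7 issues→A1
c18: I8 issues→M0
c19: I8 reads
c22: I6 exec-done
c23: I6 writes R4
c24: I7 reads | I8 exec-done
c25: I8 writes R6
c26: I7 exec-done
c27: I7 writes R2

I7 = (17, 24, 26, 27)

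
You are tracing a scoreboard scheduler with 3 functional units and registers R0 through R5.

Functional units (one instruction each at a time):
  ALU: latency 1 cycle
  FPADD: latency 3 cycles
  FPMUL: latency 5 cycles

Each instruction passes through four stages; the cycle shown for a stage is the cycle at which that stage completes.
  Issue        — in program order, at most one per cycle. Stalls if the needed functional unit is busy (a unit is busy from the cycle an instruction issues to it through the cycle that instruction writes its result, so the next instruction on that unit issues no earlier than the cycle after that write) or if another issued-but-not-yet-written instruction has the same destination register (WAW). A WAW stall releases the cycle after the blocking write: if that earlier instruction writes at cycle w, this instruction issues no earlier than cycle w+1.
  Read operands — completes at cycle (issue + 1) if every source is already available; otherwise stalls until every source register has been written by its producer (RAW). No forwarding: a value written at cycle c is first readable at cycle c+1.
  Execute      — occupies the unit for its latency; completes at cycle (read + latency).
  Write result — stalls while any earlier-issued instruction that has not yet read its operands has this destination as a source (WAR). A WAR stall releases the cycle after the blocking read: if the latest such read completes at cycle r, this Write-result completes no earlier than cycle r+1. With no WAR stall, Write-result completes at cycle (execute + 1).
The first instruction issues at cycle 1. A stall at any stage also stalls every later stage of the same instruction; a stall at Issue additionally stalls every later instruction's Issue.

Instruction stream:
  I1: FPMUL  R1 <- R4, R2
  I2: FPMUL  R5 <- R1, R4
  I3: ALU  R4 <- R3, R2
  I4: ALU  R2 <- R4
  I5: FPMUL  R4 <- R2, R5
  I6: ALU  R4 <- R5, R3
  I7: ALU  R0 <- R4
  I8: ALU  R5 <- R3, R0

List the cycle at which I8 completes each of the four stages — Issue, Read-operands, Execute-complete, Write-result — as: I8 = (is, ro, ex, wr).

c1: I1→FPMUL
c2: I1 RO
c7: I1 EX
c8: I1 WR R1
c9: I2→FPMUL
c10: I2 RO, I3→ALU
c11: I3 RO
c12: I3 EX
c13: I3 WR R4
c14: I4→ALU
c15: I2 EX, I4 RO
c16: I2 WR R5, I4 EX
c17: I4 WR R2, I5→FPMUL
c18: I5 RO
c23: I5 EX
c24: I5 WR R4
c25: I6→ALU
c26: I6 RO
c27: I6 EX
c28: I6 WR R4
c29: I7→ALU
c30: I7 RO
c31: I7 EX
c32: I7 WR R0
c33: I8→ALU
c34: I8 RO
c35: I8 EX
c36: I8 WR R5

I8 = (33, 34, 35, 36)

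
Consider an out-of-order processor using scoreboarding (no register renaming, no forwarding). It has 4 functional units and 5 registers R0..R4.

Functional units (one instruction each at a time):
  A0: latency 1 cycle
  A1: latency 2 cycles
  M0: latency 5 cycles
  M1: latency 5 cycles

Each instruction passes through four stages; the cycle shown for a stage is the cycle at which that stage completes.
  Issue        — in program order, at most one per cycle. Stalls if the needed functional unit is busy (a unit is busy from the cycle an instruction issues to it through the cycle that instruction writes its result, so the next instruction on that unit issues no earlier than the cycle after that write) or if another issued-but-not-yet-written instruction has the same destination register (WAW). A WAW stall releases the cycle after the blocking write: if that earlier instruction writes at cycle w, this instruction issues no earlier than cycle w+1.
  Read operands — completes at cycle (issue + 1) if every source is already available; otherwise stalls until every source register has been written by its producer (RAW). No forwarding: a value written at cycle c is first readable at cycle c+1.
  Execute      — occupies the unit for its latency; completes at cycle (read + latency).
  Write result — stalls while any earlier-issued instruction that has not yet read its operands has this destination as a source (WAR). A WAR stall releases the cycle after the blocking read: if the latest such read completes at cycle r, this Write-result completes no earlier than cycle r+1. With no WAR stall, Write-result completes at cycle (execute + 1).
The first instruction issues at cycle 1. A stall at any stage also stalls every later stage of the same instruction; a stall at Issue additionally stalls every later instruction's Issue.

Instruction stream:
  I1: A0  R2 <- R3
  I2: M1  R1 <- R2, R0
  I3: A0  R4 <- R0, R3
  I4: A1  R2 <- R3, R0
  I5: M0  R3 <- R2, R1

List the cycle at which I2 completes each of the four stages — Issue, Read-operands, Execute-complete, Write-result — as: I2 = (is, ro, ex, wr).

I1 -> (1, 2, 3, 4)
I2 -> (2, 5, 10, 11)  // RAW R2: wait I1 write@4
I3 -> (5, 6, 7, 8)  // struct: A0 busy until I1 writes@4
I4 -> (6, 7, 9, 10)
I5 -> (7, 12, 17, 18)  // RAW R1: wait I2 write@11

I2 = (2, 5, 10, 11)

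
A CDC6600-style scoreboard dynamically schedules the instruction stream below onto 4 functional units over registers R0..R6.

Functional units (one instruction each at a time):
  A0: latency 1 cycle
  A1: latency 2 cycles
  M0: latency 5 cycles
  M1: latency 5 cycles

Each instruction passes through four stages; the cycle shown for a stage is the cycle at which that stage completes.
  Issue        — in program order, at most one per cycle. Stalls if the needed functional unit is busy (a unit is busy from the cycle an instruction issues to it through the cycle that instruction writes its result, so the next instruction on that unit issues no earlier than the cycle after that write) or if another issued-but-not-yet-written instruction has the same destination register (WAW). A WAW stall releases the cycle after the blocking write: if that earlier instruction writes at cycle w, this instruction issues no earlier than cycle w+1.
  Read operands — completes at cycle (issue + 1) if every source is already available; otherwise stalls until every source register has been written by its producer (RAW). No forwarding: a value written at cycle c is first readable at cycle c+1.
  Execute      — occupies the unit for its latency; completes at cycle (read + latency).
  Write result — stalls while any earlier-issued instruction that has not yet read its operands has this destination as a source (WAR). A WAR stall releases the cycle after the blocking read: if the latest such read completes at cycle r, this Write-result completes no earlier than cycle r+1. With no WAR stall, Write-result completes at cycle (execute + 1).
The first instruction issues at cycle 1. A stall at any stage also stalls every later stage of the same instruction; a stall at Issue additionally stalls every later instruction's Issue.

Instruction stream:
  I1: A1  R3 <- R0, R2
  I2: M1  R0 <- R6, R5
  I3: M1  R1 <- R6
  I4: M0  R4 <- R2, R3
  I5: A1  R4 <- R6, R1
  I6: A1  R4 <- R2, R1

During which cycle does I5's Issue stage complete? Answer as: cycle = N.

cycle = 19

t=1  I1 issues→A1
t=2  I1 reads | I2 issues→M1
t=3  I2 reads
t=4  I1 exec-done
t=5  I1 writes R3
t=8  I2 exec-done
t=9  I2 writes R0
t=10  I3 issues→M1
t=11  I3 reads | I4 issues→M0
t=12  I4 reads
t=16  I3 exec-done
t=17  I3 writes R1 | I4 exec-done
t=18  I4 writes R4
t=19  I5 issues→A1
t=20  I5 reads
t=22  I5 exec-done
t=23  I5 writes R4
t=24  I6 issues→A1
t=25  I6 reads
t=27  I6 exec-done
t=28  I6 writes R4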